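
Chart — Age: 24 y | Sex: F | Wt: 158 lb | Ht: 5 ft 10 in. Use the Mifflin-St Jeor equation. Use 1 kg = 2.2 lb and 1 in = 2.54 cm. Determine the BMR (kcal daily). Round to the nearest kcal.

1548 kcal daily

Convert to metric: weight = 158 ÷ 2.2 = 71.8182 kg; height = (5×12 + 10) × 2.54 = 70 × 2.54 = 177.8 cm.
Mifflin-St Jeor (female): BMR = 10(71.8182) + 6.25(177.8) − 5(24) − 161 = 718.1818 + 1111.25 − 120 − 161 = 1548.4318 kcal/day.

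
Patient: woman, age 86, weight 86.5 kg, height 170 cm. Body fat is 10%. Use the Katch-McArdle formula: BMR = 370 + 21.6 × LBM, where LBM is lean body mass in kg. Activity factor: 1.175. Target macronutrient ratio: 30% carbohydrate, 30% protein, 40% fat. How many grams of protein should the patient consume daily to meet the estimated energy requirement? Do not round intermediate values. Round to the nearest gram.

LBM = 86.5 × (1 − 0.1) = 77.85 kg. Katch-McArdle: BMR = 370 + 21.6 × 77.85 = 2051.56 kcal/day.
TEE = 2051.56 × 1.175 = 2410.583 kcal/day.
Protein energy = 30% × 2410.583 = 723.1749 kcal.
Protein = 723.1749 ÷ 4 kcal/g = 180.7937 g.

181 g/day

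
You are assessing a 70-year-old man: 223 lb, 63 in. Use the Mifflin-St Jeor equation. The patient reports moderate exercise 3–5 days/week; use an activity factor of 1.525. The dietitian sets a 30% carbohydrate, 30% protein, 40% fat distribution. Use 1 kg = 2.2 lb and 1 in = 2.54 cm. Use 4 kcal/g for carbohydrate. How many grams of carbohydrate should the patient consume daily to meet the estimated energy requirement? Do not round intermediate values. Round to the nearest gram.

191 g/day

Convert to metric: weight = 223 ÷ 2.2 = 101.3636 kg; height = 63 × 2.54 = 160.02 cm.
Mifflin-St Jeor (male): BMR = 10(101.3636) + 6.25(160.02) − 5(70) + 5 = 1013.6364 + 1000.125 − 350 + 5 = 1668.7614 kcal/day.
TEE = 1668.7614 × 1.525 = 2544.8611 kcal/day.
Carbohydrate energy = 30% × 2544.8611 = 763.4583 kcal.
Carbohydrate = 763.4583 ÷ 4 kcal/g = 190.8646 g.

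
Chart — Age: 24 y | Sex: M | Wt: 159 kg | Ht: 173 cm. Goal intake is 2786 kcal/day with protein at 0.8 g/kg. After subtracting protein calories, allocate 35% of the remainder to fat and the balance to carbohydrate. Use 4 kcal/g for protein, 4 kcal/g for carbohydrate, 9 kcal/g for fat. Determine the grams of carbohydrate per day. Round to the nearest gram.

370 g/day

Protein = 0.8 × 159 = 127.2 g → 127.2 × 4 = 508.8 kcal.
Non-protein calories = 2786 − 508.8 = 2277.2 kcal.
Fat: 35% × 2277.2 = 797.02 kcal; carbohydrate: 1480.18 kcal.
Carbohydrate: 1480.18 kcal ÷ 4 kcal/g = 370.045 g.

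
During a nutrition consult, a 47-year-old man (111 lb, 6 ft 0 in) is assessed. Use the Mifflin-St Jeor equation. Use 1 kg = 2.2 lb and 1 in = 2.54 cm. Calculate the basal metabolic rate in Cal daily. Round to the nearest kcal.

1418 Cal daily

Convert to metric: weight = 111 ÷ 2.2 = 50.4545 kg; height = (6×12 + 0) × 2.54 = 72 × 2.54 = 182.88 cm.
Mifflin-St Jeor (male): BMR = 10(50.4545) + 6.25(182.88) − 5(47) + 5 = 504.5455 + 1143 − 235 + 5 = 1417.5455 kcal/day.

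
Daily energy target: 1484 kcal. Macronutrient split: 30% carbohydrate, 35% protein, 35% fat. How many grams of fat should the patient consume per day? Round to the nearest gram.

Fat energy = 35% × 1484 = 519.4 kcal.
At 9 kcal/g: 519.4 ÷ 9 = 57.7111 g.

58 g/day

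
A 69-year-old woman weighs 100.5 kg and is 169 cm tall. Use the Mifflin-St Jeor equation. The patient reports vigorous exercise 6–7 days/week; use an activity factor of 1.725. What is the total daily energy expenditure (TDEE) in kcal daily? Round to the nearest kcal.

2683 kcal daily

Mifflin-St Jeor (female): BMR = 10(100.5) + 6.25(169) − 5(69) − 161 = 1005 + 1056.25 − 345 − 161 = 1555.25 kcal/day.
TEE = BMR × activity factor = 1555.25 × 1.725 = 2682.8063 kcal/day.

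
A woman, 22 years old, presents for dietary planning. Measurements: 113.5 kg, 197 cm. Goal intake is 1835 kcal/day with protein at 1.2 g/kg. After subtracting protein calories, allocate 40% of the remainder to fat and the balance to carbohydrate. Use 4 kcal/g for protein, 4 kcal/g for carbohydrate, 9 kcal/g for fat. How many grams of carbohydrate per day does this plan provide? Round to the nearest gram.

194 g/day

Protein = 1.2 × 113.5 = 136.2 g → 136.2 × 4 = 544.8 kcal.
Non-protein calories = 1835 − 544.8 = 1290.2 kcal.
Fat: 40% × 1290.2 = 516.08 kcal; carbohydrate: 774.12 kcal.
Carbohydrate: 774.12 kcal ÷ 4 kcal/g = 193.53 g.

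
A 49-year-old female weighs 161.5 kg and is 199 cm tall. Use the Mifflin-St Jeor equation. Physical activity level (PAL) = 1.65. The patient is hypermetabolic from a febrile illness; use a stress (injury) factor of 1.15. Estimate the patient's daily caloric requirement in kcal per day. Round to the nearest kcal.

Mifflin-St Jeor (female): BMR = 10(161.5) + 6.25(199) − 5(49) − 161 = 1615 + 1243.75 − 245 − 161 = 2452.75 kcal/day.
TEE = BMR × activity factor = 2452.75 × 1.65 = 4047.0375 kcal/day.
Apply stress factor: 4047.0375 × 1.15 = 4654.0931 kcal/day.

4654 kcal per day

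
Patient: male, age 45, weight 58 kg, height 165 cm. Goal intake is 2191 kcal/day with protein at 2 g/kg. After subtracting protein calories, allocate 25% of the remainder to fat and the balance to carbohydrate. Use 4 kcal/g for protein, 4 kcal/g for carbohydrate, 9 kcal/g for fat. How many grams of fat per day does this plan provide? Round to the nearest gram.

48 g/day

Protein = 2 × 58 = 116 g → 116 × 4 = 464 kcal.
Non-protein calories = 2191 − 464 = 1727 kcal.
Fat: 25% × 1727 = 431.75 kcal; carbohydrate: 1295.25 kcal.
Fat: 431.75 kcal ÷ 9 kcal/g = 47.9722 g.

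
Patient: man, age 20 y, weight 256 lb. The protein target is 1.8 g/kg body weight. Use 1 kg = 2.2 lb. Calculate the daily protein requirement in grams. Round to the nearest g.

Weight in kg = 256 ÷ 2.2 = 116.3636 kg.
Protein = 1.8 g/kg × 116.3636 kg = 209.4545 g/day.

209 g/day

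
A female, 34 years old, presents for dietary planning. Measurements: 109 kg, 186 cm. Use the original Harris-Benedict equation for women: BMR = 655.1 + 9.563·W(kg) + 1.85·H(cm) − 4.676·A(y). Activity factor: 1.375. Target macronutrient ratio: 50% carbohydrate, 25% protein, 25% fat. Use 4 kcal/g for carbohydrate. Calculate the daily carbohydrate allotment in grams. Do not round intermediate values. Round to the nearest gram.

Harris-Benedict: BMR = 655.1 + 9.563(109) + 1.85(186) − 4.676(34) = 1882.583 kcal/day.
TEE = 1882.583 × 1.375 = 2588.5516 kcal/day.
Carbohydrate energy = 50% × 2588.5516 = 1294.2758 kcal.
Carbohydrate = 1294.2758 ÷ 4 kcal/g = 323.569 g.

324 g/day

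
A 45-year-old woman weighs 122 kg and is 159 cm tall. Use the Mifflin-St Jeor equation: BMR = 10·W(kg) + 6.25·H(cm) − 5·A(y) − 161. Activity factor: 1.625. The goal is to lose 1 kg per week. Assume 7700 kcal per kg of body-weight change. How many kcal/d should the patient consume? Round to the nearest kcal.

Mifflin-St Jeor (female): BMR = 10(122) + 6.25(159) − 5(45) − 161 = 1220 + 993.75 − 225 − 161 = 1827.75 kcal/day.
TEE = 1827.75 × 1.625 = 2970.0938 kcal/day.
Required daily deficit = 1 × 7700 ÷ 7 = 1100 kcal/day.
Target intake = 2970.0938 − 1100 = 1870.0938 kcal/day.

1870 kcal/d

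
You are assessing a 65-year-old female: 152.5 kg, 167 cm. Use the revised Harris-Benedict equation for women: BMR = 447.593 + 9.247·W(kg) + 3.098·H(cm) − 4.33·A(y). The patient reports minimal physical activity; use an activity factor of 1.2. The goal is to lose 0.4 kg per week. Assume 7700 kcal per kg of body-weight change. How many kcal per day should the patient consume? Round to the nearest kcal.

Harris-Benedict: BMR = 447.593 + 9.247(152.5) + 3.098(167) − 4.33(65) = 2093.6765 kcal/day.
TEE = 2093.6765 × 1.2 = 2512.4118 kcal/day.
Required daily deficit = 0.4 × 7700 ÷ 7 = 440 kcal/day.
Target intake = 2512.4118 − 440 = 2072.4118 kcal/day.

2072 kcal per day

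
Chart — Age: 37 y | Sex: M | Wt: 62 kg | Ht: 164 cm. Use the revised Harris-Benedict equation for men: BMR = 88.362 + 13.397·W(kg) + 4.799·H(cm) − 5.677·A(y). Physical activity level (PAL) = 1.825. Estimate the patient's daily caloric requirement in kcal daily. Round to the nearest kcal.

2730 kcal daily

Harris-Benedict: BMR = 88.362 + 13.397(62) + 4.799(164) − 5.677(37) = 1495.963 kcal/day.
TEE = BMR × activity factor = 1495.963 × 1.825 = 2730.1325 kcal/day.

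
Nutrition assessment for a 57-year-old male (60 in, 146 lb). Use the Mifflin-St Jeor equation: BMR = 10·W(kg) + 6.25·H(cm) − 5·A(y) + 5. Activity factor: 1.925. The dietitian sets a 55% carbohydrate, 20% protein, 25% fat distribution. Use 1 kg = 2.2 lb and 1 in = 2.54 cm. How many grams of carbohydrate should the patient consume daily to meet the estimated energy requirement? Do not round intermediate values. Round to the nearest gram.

354 g/day

Convert to metric: weight = 146 ÷ 2.2 = 66.3636 kg; height = 60 × 2.54 = 152.4 cm.
Mifflin-St Jeor (male): BMR = 10(66.3636) + 6.25(152.4) − 5(57) + 5 = 663.6364 + 952.5 − 285 + 5 = 1336.1364 kcal/day.
TEE = 1336.1364 × 1.925 = 2572.0625 kcal/day.
Carbohydrate energy = 55% × 2572.0625 = 1414.6344 kcal.
Carbohydrate = 1414.6344 ÷ 4 kcal/g = 353.6586 g.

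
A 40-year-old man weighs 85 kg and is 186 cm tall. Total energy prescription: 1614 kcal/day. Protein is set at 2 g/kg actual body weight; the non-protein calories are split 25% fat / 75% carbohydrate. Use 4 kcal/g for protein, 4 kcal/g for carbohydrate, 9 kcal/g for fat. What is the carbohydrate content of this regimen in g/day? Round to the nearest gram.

175 g/day

Protein = 2 × 85 = 170 g → 170 × 4 = 680 kcal.
Non-protein calories = 1614 − 680 = 934 kcal.
Fat: 25% × 934 = 233.5 kcal; carbohydrate: 700.5 kcal.
Carbohydrate: 700.5 kcal ÷ 4 kcal/g = 175.125 g.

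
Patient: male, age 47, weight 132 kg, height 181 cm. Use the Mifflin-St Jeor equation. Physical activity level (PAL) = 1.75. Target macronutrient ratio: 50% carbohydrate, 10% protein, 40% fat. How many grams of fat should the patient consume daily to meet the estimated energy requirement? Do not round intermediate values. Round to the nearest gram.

173 g/day

Mifflin-St Jeor (male): BMR = 10(132) + 6.25(181) − 5(47) + 5 = 1320 + 1131.25 − 235 + 5 = 2221.25 kcal/day.
TEE = 2221.25 × 1.75 = 3887.1875 kcal/day.
Fat energy = 40% × 3887.1875 = 1554.875 kcal.
Fat = 1554.875 ÷ 9 kcal/g = 172.7639 g.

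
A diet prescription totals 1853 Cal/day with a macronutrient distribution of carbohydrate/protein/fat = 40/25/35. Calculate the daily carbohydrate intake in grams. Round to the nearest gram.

Carbohydrate energy = 40% × 1853 = 741.2 kcal.
At 4 kcal/g: 741.2 ÷ 4 = 185.3 g.

185 g/day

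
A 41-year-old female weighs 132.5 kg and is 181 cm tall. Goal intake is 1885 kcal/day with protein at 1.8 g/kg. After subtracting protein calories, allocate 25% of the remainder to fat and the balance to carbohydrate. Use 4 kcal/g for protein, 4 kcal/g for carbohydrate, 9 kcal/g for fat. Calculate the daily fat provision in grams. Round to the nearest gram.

Protein = 1.8 × 132.5 = 238.5 g → 238.5 × 4 = 954 kcal.
Non-protein calories = 1885 − 954 = 931 kcal.
Fat: 25% × 931 = 232.75 kcal; carbohydrate: 698.25 kcal.
Fat: 232.75 kcal ÷ 9 kcal/g = 25.8611 g.

26 g/day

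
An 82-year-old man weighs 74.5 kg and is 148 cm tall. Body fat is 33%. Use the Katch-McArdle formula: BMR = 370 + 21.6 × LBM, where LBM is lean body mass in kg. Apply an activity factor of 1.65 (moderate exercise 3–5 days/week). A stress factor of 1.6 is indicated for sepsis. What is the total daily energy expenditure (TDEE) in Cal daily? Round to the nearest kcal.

3823 Cal daily

LBM = 74.5 × (1 − 0.33) = 49.915 kg. Katch-McArdle: BMR = 370 + 21.6 × 49.915 = 1448.164 kcal/day.
TEE = BMR × activity factor = 1448.164 × 1.65 = 2389.4706 kcal/day.
Apply stress factor: 2389.4706 × 1.6 = 3823.153 kcal/day.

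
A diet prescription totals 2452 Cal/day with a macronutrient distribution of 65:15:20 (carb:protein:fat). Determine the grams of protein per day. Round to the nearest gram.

92 g/day

Protein energy = 15% × 2452 = 367.8 kcal.
At 4 kcal/g: 367.8 ÷ 4 = 91.95 g.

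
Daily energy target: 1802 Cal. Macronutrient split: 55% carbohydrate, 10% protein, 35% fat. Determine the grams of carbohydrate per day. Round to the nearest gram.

248 g/day

Carbohydrate energy = 55% × 1802 = 991.1 kcal.
At 4 kcal/g: 991.1 ÷ 4 = 247.775 g.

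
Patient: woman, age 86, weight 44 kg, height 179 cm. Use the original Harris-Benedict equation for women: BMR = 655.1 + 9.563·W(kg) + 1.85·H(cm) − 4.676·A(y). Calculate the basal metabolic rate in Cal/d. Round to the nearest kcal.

Harris-Benedict: BMR = 655.1 + 9.563(44) + 1.85(179) − 4.676(86) = 1004.886 kcal/day.

1005 Cal/d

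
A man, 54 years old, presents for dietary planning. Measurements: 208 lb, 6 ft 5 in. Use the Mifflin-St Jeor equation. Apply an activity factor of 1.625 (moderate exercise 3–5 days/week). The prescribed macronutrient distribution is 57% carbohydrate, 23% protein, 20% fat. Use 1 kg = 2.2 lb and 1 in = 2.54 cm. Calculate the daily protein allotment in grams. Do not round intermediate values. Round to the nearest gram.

178 g/day

Convert to metric: weight = 208 ÷ 2.2 = 94.5455 kg; height = (6×12 + 5) × 2.54 = 77 × 2.54 = 195.58 cm.
Mifflin-St Jeor (male): BMR = 10(94.5455) + 6.25(195.58) − 5(54) + 5 = 945.4545 + 1222.375 − 270 + 5 = 1902.8295 kcal/day.
TEE = 1902.8295 × 1.625 = 3092.098 kcal/day.
Protein energy = 23% × 3092.098 = 711.1825 kcal.
Protein = 711.1825 ÷ 4 kcal/g = 177.7956 g.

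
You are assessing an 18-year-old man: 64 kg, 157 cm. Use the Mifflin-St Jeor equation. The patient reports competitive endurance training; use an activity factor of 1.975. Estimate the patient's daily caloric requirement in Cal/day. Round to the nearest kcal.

Mifflin-St Jeor (male): BMR = 10(64) + 6.25(157) − 5(18) + 5 = 640 + 981.25 − 90 + 5 = 1536.25 kcal/day.
TEE = BMR × activity factor = 1536.25 × 1.975 = 3034.0938 kcal/day.

3034 Cal/day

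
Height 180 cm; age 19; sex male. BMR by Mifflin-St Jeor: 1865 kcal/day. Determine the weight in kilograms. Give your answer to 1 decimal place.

1865 = 10·W + 6.25(180) − 5(19) + 5
10·W = 1865 − 1035 = 830, so W = 83 kg.

83.0 kg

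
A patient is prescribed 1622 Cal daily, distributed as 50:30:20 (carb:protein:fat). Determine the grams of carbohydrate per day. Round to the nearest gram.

Carbohydrate energy = 50% × 1622 = 811 kcal.
At 4 kcal/g: 811 ÷ 4 = 202.75 g.

203 g/day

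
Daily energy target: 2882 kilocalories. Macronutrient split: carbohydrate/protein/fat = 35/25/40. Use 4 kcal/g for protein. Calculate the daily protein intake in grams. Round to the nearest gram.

180 g/day

Protein energy = 25% × 2882 = 720.5 kcal.
At 4 kcal/g: 720.5 ÷ 4 = 180.125 g.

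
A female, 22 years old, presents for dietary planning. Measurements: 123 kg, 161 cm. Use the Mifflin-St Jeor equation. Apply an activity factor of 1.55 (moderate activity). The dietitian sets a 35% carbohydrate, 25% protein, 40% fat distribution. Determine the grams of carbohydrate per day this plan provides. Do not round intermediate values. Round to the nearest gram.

Mifflin-St Jeor (female): BMR = 10(123) + 6.25(161) − 5(22) − 161 = 1230 + 1006.25 − 110 − 161 = 1965.25 kcal/day.
TEE = 1965.25 × 1.55 = 3046.1375 kcal/day.
Carbohydrate energy = 35% × 3046.1375 = 1066.1481 kcal.
Carbohydrate = 1066.1481 ÷ 4 kcal/g = 266.537 g.

267 g/day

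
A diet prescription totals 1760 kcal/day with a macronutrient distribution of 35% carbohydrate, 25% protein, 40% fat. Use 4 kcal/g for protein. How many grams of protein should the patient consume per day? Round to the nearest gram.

110 g/day

Protein energy = 25% × 1760 = 440 kcal.
At 4 kcal/g: 440 ÷ 4 = 110 g.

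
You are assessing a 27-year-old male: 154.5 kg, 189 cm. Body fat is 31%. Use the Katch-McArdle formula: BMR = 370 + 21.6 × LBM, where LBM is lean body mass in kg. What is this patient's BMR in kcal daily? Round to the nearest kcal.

LBM = 154.5 × (1 − 0.31) = 106.605 kg. Katch-McArdle: BMR = 370 + 21.6 × 106.605 = 2672.668 kcal/day.

2673 kcal daily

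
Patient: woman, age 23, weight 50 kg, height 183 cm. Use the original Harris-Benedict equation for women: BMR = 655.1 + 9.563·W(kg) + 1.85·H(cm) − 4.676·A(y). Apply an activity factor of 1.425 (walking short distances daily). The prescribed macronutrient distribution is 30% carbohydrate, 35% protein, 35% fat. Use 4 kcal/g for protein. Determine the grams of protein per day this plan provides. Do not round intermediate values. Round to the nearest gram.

Harris-Benedict: BMR = 655.1 + 9.563(50) + 1.85(183) − 4.676(23) = 1364.252 kcal/day.
TEE = 1364.252 × 1.425 = 1944.0591 kcal/day.
Protein energy = 35% × 1944.0591 = 680.4207 kcal.
Protein = 680.4207 ÷ 4 kcal/g = 170.1052 g.

170 g/day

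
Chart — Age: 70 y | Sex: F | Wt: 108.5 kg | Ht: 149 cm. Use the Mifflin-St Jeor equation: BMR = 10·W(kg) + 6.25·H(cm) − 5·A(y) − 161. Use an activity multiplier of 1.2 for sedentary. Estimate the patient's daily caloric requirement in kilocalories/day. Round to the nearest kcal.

Mifflin-St Jeor (female): BMR = 10(108.5) + 6.25(149) − 5(70) − 161 = 1085 + 931.25 − 350 − 161 = 1505.25 kcal/day.
TEE = BMR × activity factor = 1505.25 × 1.2 = 1806.3 kcal/day.

1806 kilocalories/day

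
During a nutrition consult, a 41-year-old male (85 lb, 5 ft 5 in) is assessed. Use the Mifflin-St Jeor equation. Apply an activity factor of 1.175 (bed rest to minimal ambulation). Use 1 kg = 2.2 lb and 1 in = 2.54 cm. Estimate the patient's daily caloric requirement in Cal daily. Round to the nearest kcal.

1431 Cal daily

Convert to metric: weight = 85 ÷ 2.2 = 38.6364 kg; height = (5×12 + 5) × 2.54 = 65 × 2.54 = 165.1 cm.
Mifflin-St Jeor (male): BMR = 10(38.6364) + 6.25(165.1) − 5(41) + 5 = 386.3636 + 1031.875 − 205 + 5 = 1218.2386 kcal/day.
TEE = BMR × activity factor = 1218.2386 × 1.175 = 1431.4304 kcal/day.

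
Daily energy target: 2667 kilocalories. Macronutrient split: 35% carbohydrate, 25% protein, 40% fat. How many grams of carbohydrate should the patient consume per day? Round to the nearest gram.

Carbohydrate energy = 35% × 2667 = 933.45 kcal.
At 4 kcal/g: 933.45 ÷ 4 = 233.3625 g.

233 g/day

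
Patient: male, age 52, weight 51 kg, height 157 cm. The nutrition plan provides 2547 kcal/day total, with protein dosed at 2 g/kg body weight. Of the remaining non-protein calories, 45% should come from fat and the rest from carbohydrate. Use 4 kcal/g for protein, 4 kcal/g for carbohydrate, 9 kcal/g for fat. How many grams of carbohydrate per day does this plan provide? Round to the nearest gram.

294 g/day

Protein = 2 × 51 = 102 g → 102 × 4 = 408 kcal.
Non-protein calories = 2547 − 408 = 2139 kcal.
Fat: 45% × 2139 = 962.55 kcal; carbohydrate: 1176.45 kcal.
Carbohydrate: 1176.45 kcal ÷ 4 kcal/g = 294.1125 g.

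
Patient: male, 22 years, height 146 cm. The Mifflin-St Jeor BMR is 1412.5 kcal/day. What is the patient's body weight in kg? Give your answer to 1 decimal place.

1412.5 = 10·W + 6.25(146) − 5(22) + 5
10·W = 1412.5 − 807.5 = 605, so W = 60.5 kg.

60.5 kg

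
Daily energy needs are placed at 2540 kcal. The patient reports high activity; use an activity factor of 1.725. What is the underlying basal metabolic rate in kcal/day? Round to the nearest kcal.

1472 kcal/day

BMR = TEE ÷ activity factor = 2540 ÷ 1.725 = 1472.4638 kcal/day.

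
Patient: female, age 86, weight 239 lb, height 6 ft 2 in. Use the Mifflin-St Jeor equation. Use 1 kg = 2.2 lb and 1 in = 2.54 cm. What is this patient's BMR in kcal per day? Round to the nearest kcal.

1670 kcal per day

Convert to metric: weight = 239 ÷ 2.2 = 108.6364 kg; height = (6×12 + 2) × 2.54 = 74 × 2.54 = 187.96 cm.
Mifflin-St Jeor (female): BMR = 10(108.6364) + 6.25(187.96) − 5(86) − 161 = 1086.3636 + 1174.75 − 430 − 161 = 1670.1136 kcal/day.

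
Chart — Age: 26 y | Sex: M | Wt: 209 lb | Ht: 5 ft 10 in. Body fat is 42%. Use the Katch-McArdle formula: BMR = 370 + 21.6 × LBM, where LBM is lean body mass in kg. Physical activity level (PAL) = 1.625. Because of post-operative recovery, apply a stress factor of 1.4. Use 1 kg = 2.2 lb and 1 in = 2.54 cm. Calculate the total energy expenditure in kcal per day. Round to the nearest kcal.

3549 kcal per day

Convert to metric: weight = 209 ÷ 2.2 = 95 kg; height = (5×12 + 10) × 2.54 = 70 × 2.54 = 177.8 cm.
LBM = 95 × (1 − 0.42) = 55.1 kg. Katch-McArdle: BMR = 370 + 21.6 × 55.1 = 1560.16 kcal/day.
TEE = BMR × activity factor = 1560.16 × 1.625 = 2535.26 kcal/day.
Apply stress factor: 2535.26 × 1.4 = 3549.364 kcal/day.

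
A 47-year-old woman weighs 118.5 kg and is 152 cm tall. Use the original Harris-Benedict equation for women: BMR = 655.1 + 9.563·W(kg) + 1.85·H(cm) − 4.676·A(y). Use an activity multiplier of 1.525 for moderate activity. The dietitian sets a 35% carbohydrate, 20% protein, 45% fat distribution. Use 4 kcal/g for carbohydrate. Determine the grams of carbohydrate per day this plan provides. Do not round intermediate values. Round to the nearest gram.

Harris-Benedict: BMR = 655.1 + 9.563(118.5) + 1.85(152) − 4.676(47) = 1849.7435 kcal/day.
TEE = 1849.7435 × 1.525 = 2820.8588 kcal/day.
Carbohydrate energy = 35% × 2820.8588 = 987.3006 kcal.
Carbohydrate = 987.3006 ÷ 4 kcal/g = 246.8251 g.

247 g/day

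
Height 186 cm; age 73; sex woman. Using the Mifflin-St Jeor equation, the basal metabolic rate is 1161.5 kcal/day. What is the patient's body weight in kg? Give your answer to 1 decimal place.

52.5 kg

1161.5 = 10·W + 6.25(186) − 5(73) − 161
10·W = 1161.5 − 636.5 = 525, so W = 52.5 kg.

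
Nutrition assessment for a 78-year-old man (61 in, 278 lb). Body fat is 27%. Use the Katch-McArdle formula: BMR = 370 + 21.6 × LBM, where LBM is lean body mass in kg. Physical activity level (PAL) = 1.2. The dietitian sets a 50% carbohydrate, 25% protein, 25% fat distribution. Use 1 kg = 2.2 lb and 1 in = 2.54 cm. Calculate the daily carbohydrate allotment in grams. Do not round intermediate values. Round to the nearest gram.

Convert to metric: weight = 278 ÷ 2.2 = 126.3636 kg; height = 61 × 2.54 = 154.94 cm.
LBM = 126.3636 × (1 − 0.27) = 92.2455 kg. Katch-McArdle: BMR = 370 + 21.6 × 92.2455 = 2362.5018 kcal/day.
TEE = 2362.5018 × 1.2 = 2835.0022 kcal/day.
Carbohydrate energy = 50% × 2835.0022 = 1417.5011 kcal.
Carbohydrate = 1417.5011 ÷ 4 kcal/g = 354.3753 g.

354 g/day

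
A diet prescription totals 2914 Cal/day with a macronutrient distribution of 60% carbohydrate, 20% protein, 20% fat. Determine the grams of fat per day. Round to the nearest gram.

Fat energy = 20% × 2914 = 582.8 kcal.
At 9 kcal/g: 582.8 ÷ 9 = 64.7556 g.

65 g/day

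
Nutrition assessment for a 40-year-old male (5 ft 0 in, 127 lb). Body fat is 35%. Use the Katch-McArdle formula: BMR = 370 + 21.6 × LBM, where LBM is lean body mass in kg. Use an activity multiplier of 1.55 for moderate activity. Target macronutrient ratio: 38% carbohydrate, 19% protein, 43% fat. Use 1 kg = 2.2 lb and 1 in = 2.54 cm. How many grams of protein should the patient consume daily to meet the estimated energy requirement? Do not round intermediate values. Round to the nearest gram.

87 g/day

Convert to metric: weight = 127 ÷ 2.2 = 57.7273 kg; height = (5×12 + 0) × 2.54 = 60 × 2.54 = 152.4 cm.
LBM = 57.7273 × (1 − 0.35) = 37.5227 kg. Katch-McArdle: BMR = 370 + 21.6 × 37.5227 = 1180.4909 kcal/day.
TEE = 1180.4909 × 1.55 = 1829.7609 kcal/day.
Protein energy = 19% × 1829.7609 = 347.6546 kcal.
Protein = 347.6546 ÷ 4 kcal/g = 86.9136 g.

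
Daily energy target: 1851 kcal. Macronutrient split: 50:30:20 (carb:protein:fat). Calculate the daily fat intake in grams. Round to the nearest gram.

41 g/day

Fat energy = 20% × 1851 = 370.2 kcal.
At 9 kcal/g: 370.2 ÷ 9 = 41.1333 g.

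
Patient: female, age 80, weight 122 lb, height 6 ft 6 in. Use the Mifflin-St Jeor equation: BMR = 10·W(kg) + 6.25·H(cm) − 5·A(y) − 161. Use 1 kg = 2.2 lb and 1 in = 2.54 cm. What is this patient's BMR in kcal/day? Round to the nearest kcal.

1232 kcal/day

Convert to metric: weight = 122 ÷ 2.2 = 55.4545 kg; height = (6×12 + 6) × 2.54 = 78 × 2.54 = 198.12 cm.
Mifflin-St Jeor (female): BMR = 10(55.4545) + 6.25(198.12) − 5(80) − 161 = 554.5455 + 1238.25 − 400 − 161 = 1231.7955 kcal/day.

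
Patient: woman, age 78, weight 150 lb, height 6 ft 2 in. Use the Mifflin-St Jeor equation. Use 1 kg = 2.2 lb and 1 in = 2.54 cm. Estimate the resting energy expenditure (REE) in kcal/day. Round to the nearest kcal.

Convert to metric: weight = 150 ÷ 2.2 = 68.1818 kg; height = (6×12 + 2) × 2.54 = 74 × 2.54 = 187.96 cm.
Mifflin-St Jeor (female): BMR = 10(68.1818) + 6.25(187.96) − 5(78) − 161 = 681.8182 + 1174.75 − 390 − 161 = 1305.5682 kcal/day.

1306 kcal/day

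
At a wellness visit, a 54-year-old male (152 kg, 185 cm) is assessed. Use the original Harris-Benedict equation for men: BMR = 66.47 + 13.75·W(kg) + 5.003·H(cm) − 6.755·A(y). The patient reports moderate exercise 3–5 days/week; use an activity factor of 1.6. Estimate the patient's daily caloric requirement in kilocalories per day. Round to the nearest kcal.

4348 kilocalories per day

Harris-Benedict: BMR = 66.47 + 13.75(152) + 5.003(185) − 6.755(54) = 2717.255 kcal/day.
TEE = BMR × activity factor = 2717.255 × 1.6 = 4347.608 kcal/day.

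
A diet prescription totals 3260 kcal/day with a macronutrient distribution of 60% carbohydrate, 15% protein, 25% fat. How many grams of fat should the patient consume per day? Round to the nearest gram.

Fat energy = 25% × 3260 = 815 kcal.
At 9 kcal/g: 815 ÷ 9 = 90.5556 g.

91 g/day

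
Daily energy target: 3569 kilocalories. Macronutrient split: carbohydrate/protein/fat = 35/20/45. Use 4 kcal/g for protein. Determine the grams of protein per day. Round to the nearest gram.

Protein energy = 20% × 3569 = 713.8 kcal.
At 4 kcal/g: 713.8 ÷ 4 = 178.45 g.

178 g/day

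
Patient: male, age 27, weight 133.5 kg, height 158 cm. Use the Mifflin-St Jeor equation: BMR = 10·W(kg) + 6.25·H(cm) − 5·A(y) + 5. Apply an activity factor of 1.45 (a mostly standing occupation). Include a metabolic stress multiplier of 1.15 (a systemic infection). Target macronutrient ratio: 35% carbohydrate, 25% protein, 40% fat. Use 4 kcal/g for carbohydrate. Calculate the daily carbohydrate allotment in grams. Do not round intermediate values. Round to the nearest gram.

320 g/day

Mifflin-St Jeor (male): BMR = 10(133.5) + 6.25(158) − 5(27) + 5 = 1335 + 987.5 − 135 + 5 = 2192.5 kcal/day.
TEE = 2192.5 × 1.45 = 3179.125 kcal/day.
With stress factor 1.15: 3179.125 × 1.15 = 3655.9938 kcal/day.
Carbohydrate energy = 35% × 3655.9938 = 1279.5978 kcal.
Carbohydrate = 1279.5978 ÷ 4 kcal/g = 319.8995 g.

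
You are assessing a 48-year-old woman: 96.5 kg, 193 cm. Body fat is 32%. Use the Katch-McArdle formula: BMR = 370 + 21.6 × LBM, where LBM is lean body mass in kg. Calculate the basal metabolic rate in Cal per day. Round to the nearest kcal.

LBM = 96.5 × (1 − 0.32) = 65.62 kg. Katch-McArdle: BMR = 370 + 21.6 × 65.62 = 1787.392 kcal/day.

1787 Cal per day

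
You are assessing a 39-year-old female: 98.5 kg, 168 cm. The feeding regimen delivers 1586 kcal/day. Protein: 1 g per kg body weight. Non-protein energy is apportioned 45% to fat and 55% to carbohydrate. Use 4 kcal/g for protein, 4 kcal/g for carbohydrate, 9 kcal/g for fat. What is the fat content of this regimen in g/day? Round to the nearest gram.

Protein = 1 × 98.5 = 98.5 g → 98.5 × 4 = 394 kcal.
Non-protein calories = 1586 − 394 = 1192 kcal.
Fat: 45% × 1192 = 536.4 kcal; carbohydrate: 655.6 kcal.
Fat: 536.4 kcal ÷ 9 kcal/g = 59.6 g.

60 g/day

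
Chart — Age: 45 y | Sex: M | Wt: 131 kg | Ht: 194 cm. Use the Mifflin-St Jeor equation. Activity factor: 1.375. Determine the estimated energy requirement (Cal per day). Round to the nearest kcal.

3166 Cal per day

Mifflin-St Jeor (male): BMR = 10(131) + 6.25(194) − 5(45) + 5 = 1310 + 1212.5 − 225 + 5 = 2302.5 kcal/day.
TEE = BMR × activity factor = 2302.5 × 1.375 = 3165.9375 kcal/day.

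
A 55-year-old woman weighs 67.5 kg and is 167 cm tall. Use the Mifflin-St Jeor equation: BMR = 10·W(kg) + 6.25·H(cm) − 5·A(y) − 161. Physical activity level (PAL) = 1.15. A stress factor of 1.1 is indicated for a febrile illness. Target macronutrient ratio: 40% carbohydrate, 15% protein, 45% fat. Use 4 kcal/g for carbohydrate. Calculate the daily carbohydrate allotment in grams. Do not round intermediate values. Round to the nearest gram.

162 g/day

Mifflin-St Jeor (female): BMR = 10(67.5) + 6.25(167) − 5(55) − 161 = 675 + 1043.75 − 275 − 161 = 1282.75 kcal/day.
TEE = 1282.75 × 1.15 = 1475.1625 kcal/day.
With stress factor 1.1: 1475.1625 × 1.1 = 1622.6788 kcal/day.
Carbohydrate energy = 40% × 1622.6788 = 649.0715 kcal.
Carbohydrate = 649.0715 ÷ 4 kcal/g = 162.2679 g.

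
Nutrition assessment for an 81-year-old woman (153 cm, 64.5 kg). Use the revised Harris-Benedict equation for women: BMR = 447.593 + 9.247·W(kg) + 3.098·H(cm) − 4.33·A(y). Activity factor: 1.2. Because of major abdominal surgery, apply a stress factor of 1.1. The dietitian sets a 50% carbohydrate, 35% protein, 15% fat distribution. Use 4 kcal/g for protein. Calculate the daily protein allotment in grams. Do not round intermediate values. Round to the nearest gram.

Harris-Benedict: BMR = 447.593 + 9.247(64.5) + 3.098(153) − 4.33(81) = 1167.2885 kcal/day.
TEE = 1167.2885 × 1.2 = 1400.7462 kcal/day.
With stress factor 1.1: 1400.7462 × 1.1 = 1540.8208 kcal/day.
Protein energy = 35% × 1540.8208 = 539.2873 kcal.
Protein = 539.2873 ÷ 4 kcal/g = 134.8218 g.

135 g/day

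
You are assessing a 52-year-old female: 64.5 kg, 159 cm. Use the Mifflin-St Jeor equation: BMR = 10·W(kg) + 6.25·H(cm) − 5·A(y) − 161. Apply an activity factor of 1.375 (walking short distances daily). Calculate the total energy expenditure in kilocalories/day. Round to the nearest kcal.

Mifflin-St Jeor (female): BMR = 10(64.5) + 6.25(159) − 5(52) − 161 = 645 + 993.75 − 260 − 161 = 1217.75 kcal/day.
TEE = BMR × activity factor = 1217.75 × 1.375 = 1674.4063 kcal/day.

1674 kilocalories/day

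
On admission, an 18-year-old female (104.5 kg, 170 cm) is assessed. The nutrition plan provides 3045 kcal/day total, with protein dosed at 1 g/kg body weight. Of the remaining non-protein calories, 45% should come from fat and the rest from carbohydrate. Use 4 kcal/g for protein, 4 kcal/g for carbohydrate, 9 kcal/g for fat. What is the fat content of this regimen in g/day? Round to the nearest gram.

Protein = 1 × 104.5 = 104.5 g → 104.5 × 4 = 418 kcal.
Non-protein calories = 3045 − 418 = 2627 kcal.
Fat: 45% × 2627 = 1182.15 kcal; carbohydrate: 1444.85 kcal.
Fat: 1182.15 kcal ÷ 9 kcal/g = 131.35 g.

131 g/day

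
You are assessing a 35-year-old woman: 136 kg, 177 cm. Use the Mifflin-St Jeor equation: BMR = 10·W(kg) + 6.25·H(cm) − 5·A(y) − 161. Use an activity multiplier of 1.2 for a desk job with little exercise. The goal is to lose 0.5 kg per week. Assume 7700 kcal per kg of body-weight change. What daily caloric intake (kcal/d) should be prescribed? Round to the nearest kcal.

Mifflin-St Jeor (female): BMR = 10(136) + 6.25(177) − 5(35) − 161 = 1360 + 1106.25 − 175 − 161 = 2130.25 kcal/day.
TEE = 2130.25 × 1.2 = 2556.3 kcal/day.
Required daily deficit = 0.5 × 7700 ÷ 7 = 550 kcal/day.
Target intake = 2556.3 − 550 = 2006.3 kcal/day.

2006 kcal/d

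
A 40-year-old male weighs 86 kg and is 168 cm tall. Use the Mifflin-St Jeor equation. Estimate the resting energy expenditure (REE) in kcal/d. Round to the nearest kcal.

Mifflin-St Jeor (male): BMR = 10(86) + 6.25(168) − 5(40) + 5 = 860 + 1050 − 200 + 5 = 1715 kcal/day.

1715 kcal/d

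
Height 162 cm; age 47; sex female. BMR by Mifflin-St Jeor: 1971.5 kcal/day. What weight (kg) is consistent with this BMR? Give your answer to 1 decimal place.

1971.5 = 10·W + 6.25(162) − 5(47) − 161
10·W = 1971.5 − 616.5 = 1355, so W = 135.5 kg.

135.5 kg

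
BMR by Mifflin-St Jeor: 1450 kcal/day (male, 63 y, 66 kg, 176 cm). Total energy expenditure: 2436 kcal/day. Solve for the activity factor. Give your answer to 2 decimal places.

Activity factor = TEE ÷ BMR = 2436 ÷ 1450 = 1.68.

1.68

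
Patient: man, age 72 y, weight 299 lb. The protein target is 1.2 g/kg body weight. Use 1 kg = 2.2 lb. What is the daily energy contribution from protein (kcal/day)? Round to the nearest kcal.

652 kcal/day

Weight in kg = 299 ÷ 2.2 = 135.9091 kg.
Protein = 1.2 g/kg × 135.9091 kg = 163.0909 g/day.
Protein energy = 163.0909 g × 4 kcal/g = 652.3636 kcal/day.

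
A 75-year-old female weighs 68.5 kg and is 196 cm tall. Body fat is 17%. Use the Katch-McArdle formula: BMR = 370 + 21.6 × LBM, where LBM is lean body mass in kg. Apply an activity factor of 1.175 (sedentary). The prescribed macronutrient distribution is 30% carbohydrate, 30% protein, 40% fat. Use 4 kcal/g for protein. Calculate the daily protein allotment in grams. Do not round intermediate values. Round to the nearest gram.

LBM = 68.5 × (1 − 0.17) = 56.855 kg. Katch-McArdle: BMR = 370 + 21.6 × 56.855 = 1598.068 kcal/day.
TEE = 1598.068 × 1.175 = 1877.7299 kcal/day.
Protein energy = 30% × 1877.7299 = 563.319 kcal.
Protein = 563.319 ÷ 4 kcal/g = 140.8297 g.

141 g/day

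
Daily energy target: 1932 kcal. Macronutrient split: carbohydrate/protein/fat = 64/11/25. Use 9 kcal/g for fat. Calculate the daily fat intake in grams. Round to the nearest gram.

54 g/day

Fat energy = 25% × 1932 = 483 kcal.
At 9 kcal/g: 483 ÷ 9 = 53.6667 g.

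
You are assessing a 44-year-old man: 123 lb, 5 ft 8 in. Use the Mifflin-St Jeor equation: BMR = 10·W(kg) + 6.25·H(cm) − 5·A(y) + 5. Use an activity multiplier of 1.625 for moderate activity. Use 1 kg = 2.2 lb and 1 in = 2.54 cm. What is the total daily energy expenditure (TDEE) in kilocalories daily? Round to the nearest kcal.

Convert to metric: weight = 123 ÷ 2.2 = 55.9091 kg; height = (5×12 + 8) × 2.54 = 68 × 2.54 = 172.72 cm.
Mifflin-St Jeor (male): BMR = 10(55.9091) + 6.25(172.72) − 5(44) + 5 = 559.0909 + 1079.5 − 220 + 5 = 1423.5909 kcal/day.
TEE = BMR × activity factor = 1423.5909 × 1.625 = 2313.3352 kcal/day.

2313 kilocalories daily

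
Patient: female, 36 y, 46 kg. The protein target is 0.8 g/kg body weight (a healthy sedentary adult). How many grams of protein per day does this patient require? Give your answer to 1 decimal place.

Protein = 0.8 g/kg × 46 kg = 36.8 g/day.

36.8 g/day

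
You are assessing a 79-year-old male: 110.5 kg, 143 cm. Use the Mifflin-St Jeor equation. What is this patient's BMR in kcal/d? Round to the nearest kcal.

1609 kcal/d

Mifflin-St Jeor (male): BMR = 10(110.5) + 6.25(143) − 5(79) + 5 = 1105 + 893.75 − 395 + 5 = 1608.75 kcal/day.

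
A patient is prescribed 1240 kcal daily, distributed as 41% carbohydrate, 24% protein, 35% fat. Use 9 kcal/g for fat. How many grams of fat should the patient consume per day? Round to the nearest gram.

Fat energy = 35% × 1240 = 434 kcal.
At 9 kcal/g: 434 ÷ 9 = 48.2222 g.

48 g/day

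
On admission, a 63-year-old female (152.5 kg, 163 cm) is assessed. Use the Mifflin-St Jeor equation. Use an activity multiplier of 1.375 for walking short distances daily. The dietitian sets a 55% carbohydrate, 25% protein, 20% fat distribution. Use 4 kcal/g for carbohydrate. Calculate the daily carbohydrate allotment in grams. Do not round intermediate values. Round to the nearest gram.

391 g/day

Mifflin-St Jeor (female): BMR = 10(152.5) + 6.25(163) − 5(63) − 161 = 1525 + 1018.75 − 315 − 161 = 2067.75 kcal/day.
TEE = 2067.75 × 1.375 = 2843.1563 kcal/day.
Carbohydrate energy = 55% × 2843.1563 = 1563.7359 kcal.
Carbohydrate = 1563.7359 ÷ 4 kcal/g = 390.934 g.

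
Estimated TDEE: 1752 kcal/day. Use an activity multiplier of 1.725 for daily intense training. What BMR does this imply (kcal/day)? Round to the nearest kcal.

BMR = TEE ÷ activity factor = 1752 ÷ 1.725 = 1015.6522 kcal/day.

1016 kcal/day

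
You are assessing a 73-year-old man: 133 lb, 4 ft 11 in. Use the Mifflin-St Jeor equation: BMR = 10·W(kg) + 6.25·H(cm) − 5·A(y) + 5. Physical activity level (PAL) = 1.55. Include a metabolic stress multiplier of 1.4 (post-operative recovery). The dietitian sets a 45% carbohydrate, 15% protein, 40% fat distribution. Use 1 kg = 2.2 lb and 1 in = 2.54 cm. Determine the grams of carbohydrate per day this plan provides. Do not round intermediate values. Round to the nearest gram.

Convert to metric: weight = 133 ÷ 2.2 = 60.4545 kg; height = (4×12 + 11) × 2.54 = 59 × 2.54 = 149.86 cm.
Mifflin-St Jeor (male): BMR = 10(60.4545) + 6.25(149.86) − 5(73) + 5 = 604.5455 + 936.625 − 365 + 5 = 1181.1705 kcal/day.
TEE = 1181.1705 × 1.55 = 1830.8142 kcal/day.
With stress factor 1.4: 1830.8142 × 1.4 = 2563.1399 kcal/day.
Carbohydrate energy = 45% × 2563.1399 = 1153.4129 kcal.
Carbohydrate = 1153.4129 ÷ 4 kcal/g = 288.3532 g.

288 g/day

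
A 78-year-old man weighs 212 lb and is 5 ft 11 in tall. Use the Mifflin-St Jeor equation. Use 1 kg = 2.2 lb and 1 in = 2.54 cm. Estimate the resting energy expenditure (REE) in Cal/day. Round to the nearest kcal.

1706 Cal/day

Convert to metric: weight = 212 ÷ 2.2 = 96.3636 kg; height = (5×12 + 11) × 2.54 = 71 × 2.54 = 180.34 cm.
Mifflin-St Jeor (male): BMR = 10(96.3636) + 6.25(180.34) − 5(78) + 5 = 963.6364 + 1127.125 − 390 + 5 = 1705.7614 kcal/day.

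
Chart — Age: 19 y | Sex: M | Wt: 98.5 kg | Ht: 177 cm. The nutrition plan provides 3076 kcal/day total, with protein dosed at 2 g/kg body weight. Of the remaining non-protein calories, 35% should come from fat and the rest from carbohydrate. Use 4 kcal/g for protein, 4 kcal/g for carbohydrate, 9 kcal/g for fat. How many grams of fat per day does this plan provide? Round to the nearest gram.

89 g/day

Protein = 2 × 98.5 = 197 g → 197 × 4 = 788 kcal.
Non-protein calories = 3076 − 788 = 2288 kcal.
Fat: 35% × 2288 = 800.8 kcal; carbohydrate: 1487.2 kcal.
Fat: 800.8 kcal ÷ 9 kcal/g = 88.9778 g.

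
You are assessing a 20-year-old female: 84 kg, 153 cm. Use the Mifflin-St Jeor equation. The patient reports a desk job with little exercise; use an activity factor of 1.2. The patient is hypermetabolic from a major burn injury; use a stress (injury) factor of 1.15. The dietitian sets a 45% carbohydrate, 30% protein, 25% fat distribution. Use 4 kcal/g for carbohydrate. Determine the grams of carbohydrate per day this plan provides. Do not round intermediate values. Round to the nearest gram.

238 g/day

Mifflin-St Jeor (female): BMR = 10(84) + 6.25(153) − 5(20) − 161 = 840 + 956.25 − 100 − 161 = 1535.25 kcal/day.
TEE = 1535.25 × 1.2 = 1842.3 kcal/day.
With stress factor 1.15: 1842.3 × 1.15 = 2118.645 kcal/day.
Carbohydrate energy = 45% × 2118.645 = 953.3903 kcal.
Carbohydrate = 953.3903 ÷ 4 kcal/g = 238.3476 g.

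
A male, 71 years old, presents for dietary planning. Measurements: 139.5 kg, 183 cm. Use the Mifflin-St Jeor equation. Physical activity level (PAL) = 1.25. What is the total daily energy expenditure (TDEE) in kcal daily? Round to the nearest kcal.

2736 kcal daily

Mifflin-St Jeor (male): BMR = 10(139.5) + 6.25(183) − 5(71) + 5 = 1395 + 1143.75 − 355 + 5 = 2188.75 kcal/day.
TEE = BMR × activity factor = 2188.75 × 1.25 = 2735.9375 kcal/day.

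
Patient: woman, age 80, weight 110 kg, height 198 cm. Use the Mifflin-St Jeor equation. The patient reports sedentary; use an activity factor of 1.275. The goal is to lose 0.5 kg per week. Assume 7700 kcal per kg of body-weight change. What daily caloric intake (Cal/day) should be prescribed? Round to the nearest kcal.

1715 Cal/day

Mifflin-St Jeor (female): BMR = 10(110) + 6.25(198) − 5(80) − 161 = 1100 + 1237.5 − 400 − 161 = 1776.5 kcal/day.
TEE = 1776.5 × 1.275 = 2265.0375 kcal/day.
Required daily deficit = 0.5 × 7700 ÷ 7 = 550 kcal/day.
Target intake = 2265.0375 − 550 = 1715.0375 kcal/day.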